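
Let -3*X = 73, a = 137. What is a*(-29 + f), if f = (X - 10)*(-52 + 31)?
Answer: 94804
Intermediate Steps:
X = -73/3 (X = -⅓*73 = -73/3 ≈ -24.333)
f = 721 (f = (-73/3 - 10)*(-52 + 31) = -103/3*(-21) = 721)
a*(-29 + f) = 137*(-29 + 721) = 137*692 = 94804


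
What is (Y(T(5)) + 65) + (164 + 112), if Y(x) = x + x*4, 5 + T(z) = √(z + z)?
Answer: 316 + 5*√10 ≈ 331.81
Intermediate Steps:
T(z) = -5 + √2*√z (T(z) = -5 + √(z + z) = -5 + √(2*z) = -5 + √2*√z)
Y(x) = 5*x (Y(x) = x + 4*x = 5*x)
(Y(T(5)) + 65) + (164 + 112) = (5*(-5 + √2*√5) + 65) + (164 + 112) = (5*(-5 + √10) + 65) + 276 = ((-25 + 5*√10) + 65) + 276 = (40 + 5*√10) + 276 = 316 + 5*√10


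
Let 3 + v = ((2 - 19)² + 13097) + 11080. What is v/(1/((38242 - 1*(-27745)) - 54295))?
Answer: 286021396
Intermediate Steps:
v = 24463 (v = -3 + (((2 - 19)² + 13097) + 11080) = -3 + (((-17)² + 13097) + 11080) = -3 + ((289 + 13097) + 11080) = -3 + (13386 + 11080) = -3 + 24466 = 24463)
v/(1/((38242 - 1*(-27745)) - 54295)) = 24463/(1/((38242 - 1*(-27745)) - 54295)) = 24463/(1/((38242 + 27745) - 54295)) = 24463/(1/(65987 - 54295)) = 24463/(1/11692) = 24463*11692 = 286021396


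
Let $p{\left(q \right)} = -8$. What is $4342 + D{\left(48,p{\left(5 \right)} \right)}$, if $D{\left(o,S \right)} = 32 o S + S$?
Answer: $-7954$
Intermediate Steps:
$D{\left(o,S \right)} = S + 32 S o$ ($D{\left(o,S \right)} = 32 S o + S = S + 32 S o$)
$4342 + D{\left(48,p{\left(5 \right)} \right)} = 4342 - 8 \left(1 + 32 \cdot 48\right) = 4342 - 8 \left(1 + 1536\right) = 4342 - 12296 = -7954$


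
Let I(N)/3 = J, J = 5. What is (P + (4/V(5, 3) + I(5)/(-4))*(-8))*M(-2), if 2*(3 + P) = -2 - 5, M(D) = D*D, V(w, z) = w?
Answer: 342/5 ≈ 68.400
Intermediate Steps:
I(N) = 15 (I(N) = 3*5 = 15)
M(D) = D²
P = -13/2 (P = -3 + (-2 - 5)/2 = -3 + (½)*(-7) = -3 - 7/2 = -13/2 ≈ -6.5000)
(P + (4/V(5, 3) + I(5)/(-4))*(-8))*M(-2) = (-13/2 + (4/5 + 15/(-4))*(-8))*(-2)² = (-13/2 + (4*(⅕) + 15*(-¼))*(-8))*4 = (-13/2 + (⅘ - 15/4)*(-8))*4 = (-13/2 - 59/20*(-8))*4 = (-13/2 + 118/5)*4 = (171/10)*4 = 342/5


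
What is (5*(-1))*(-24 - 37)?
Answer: 305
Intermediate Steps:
(5*(-1))*(-24 - 37) = -5*(-61) = 305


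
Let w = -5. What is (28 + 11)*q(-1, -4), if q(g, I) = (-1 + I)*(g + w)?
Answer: 1170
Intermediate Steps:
q(g, I) = (-1 + I)*(-5 + g) (q(g, I) = (-1 + I)*(g - 5) = (-1 + I)*(-5 + g))
(28 + 11)*q(-1, -4) = (28 + 11)*(5 - 1*(-1) - 5*(-4) - 4*(-1)) = 39*(5 + 1 + 20 + 4) = 39*30 = 1170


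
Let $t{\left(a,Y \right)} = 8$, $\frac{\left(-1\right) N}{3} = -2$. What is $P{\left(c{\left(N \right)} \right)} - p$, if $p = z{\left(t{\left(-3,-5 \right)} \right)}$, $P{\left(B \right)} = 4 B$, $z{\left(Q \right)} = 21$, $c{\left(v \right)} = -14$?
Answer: $-77$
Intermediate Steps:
$N = 6$ ($N = \left(-3\right) \left(-2\right) = 6$)
$p = 21$
$P{\left(c{\left(N \right)} \right)} - p = 4 \left(-14\right) - 21 = -56 - 21 = -77$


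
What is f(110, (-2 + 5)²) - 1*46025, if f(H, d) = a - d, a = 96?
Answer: -45938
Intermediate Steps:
f(H, d) = 96 - d
f(110, (-2 + 5)²) - 1*46025 = (96 - (-2 + 5)²) - 1*46025 = (96 - 1*3²) - 46025 = (96 - 1*9) - 46025 = (96 - 9) - 46025 = 87 - 46025 = -45938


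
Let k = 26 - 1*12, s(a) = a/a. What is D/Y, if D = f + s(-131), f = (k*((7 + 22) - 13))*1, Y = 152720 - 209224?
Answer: -225/56504 ≈ -0.0039820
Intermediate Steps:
s(a) = 1
k = 14 (k = 26 - 12 = 14)
Y = -56504
f = 224 (f = (14*((7 + 22) - 13))*1 = (14*(29 - 13))*1 = (14*16)*1 = 224*1 = 224)
D = 225 (D = 224 + 1 = 225)
D/Y = 225/(-56504) = 225*(-1/56504) = -225/56504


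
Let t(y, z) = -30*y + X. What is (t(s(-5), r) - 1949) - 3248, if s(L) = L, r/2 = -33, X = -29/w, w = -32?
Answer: -161475/32 ≈ -5046.1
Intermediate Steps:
X = 29/32 (X = -29/(-32) = -29*(-1/32) = 29/32 ≈ 0.90625)
r = -66 (r = 2*(-33) = -66)
t(y, z) = 29/32 - 30*y (t(y, z) = -30*y + 29/32 = 29/32 - 30*y)
(t(s(-5), r) - 1949) - 3248 = ((29/32 - 30*(-5)) - 1949) - 3248 = ((29/32 + 150) - 1949) - 3248 = (4829/32 - 1949) - 3248 = -57539/32 - 3248 = -161475/32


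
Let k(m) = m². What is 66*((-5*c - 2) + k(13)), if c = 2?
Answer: 10362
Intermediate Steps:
66*((-5*c - 2) + k(13)) = 66*((-5*2 - 2) + 13²) = 66*((-10 - 2) + 169) = 66*(-12 + 169) = 66*157 = 10362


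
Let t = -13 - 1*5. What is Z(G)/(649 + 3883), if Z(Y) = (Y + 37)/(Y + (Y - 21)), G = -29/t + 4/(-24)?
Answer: -173/369358 ≈ -0.00046838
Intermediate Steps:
t = -18 (t = -13 - 5 = -18)
G = 13/9 (G = -29/(-18) + 4/(-24) = -29*(-1/18) + 4*(-1/24) = 29/18 - 1/6 = 13/9 ≈ 1.4444)
Z(Y) = (37 + Y)/(-21 + 2*Y) (Z(Y) = (37 + Y)/(Y + (-21 + Y)) = (37 + Y)/(-21 + 2*Y))
Z(G)/(649 + 3883) = ((37 + 13/9)/(-21 + 2*(13/9)))/(649 + 3883) = ((346/9)/(-21 + 26/9))/4532 = ((346/9)/(-163/9))*(1/4532) = -9/163*346/9*(1/4532) = -346/163*1/4532 = -173/369358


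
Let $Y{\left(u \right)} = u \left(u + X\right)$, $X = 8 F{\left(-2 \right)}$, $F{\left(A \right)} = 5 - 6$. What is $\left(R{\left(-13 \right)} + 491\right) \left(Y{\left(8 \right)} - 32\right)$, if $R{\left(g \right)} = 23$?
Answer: $-16448$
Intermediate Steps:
$F{\left(A \right)} = -1$ ($F{\left(A \right)} = 5 - 6 = -1$)
$X = -8$ ($X = 8 \left(-1\right) = -8$)
$Y{\left(u \right)} = u \left(-8 + u\right)$ ($Y{\left(u \right)} = u \left(u - 8\right) = u \left(-8 + u\right)$)
$\left(R{\left(-13 \right)} + 491\right) \left(Y{\left(8 \right)} - 32\right) = \left(23 + 491\right) \left(8 \left(-8 + 8\right) - 32\right) = 514 \left(8 \cdot 0 - 32\right) = 514 \left(0 - 32\right) = 514 \left(-32\right) = -16448$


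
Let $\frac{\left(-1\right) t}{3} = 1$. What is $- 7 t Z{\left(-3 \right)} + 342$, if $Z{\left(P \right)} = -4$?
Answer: $258$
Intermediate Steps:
$t = -3$ ($t = \left(-3\right) 1 = -3$)
$- 7 t Z{\left(-3 \right)} + 342 = \left(-7\right) \left(-3\right) \left(-4\right) + 342 = 21 \left(-4\right) + 342 = -84 + 342 = 258$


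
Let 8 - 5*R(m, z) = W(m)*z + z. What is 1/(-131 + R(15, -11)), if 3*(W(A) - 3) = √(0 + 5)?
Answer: -27135/3271876 - 165*√5/3271876 ≈ -0.0084062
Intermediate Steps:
W(A) = 3 + √5/3 (W(A) = 3 + √(0 + 5)/3 = 3 + √5/3)
R(m, z) = 8/5 - z/5 - z*(3 + √5/3)/5 (R(m, z) = 8/5 - ((3 + √5/3)*z + z)/5 = 8/5 - (z*(3 + √5/3) + z)/5 = 8/5 - (z + z*(3 + √5/3))/5 = 8/5 + (-z/5 - z*(3 + √5/3)/5) = 8/5 - z/5 - z*(3 + √5/3)/5)
1/(-131 + R(15, -11)) = 1/(-131 + (8/5 - ⅘*(-11) - 1/15*(-11)*√5)) = 1/(-131 + (8/5 + 44/5 + 11*√5/15)) = 1/(-131 + (52/5 + 11*√5/15)) = 1/(-603/5 + 11*√5/15)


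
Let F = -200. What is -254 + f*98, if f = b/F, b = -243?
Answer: -13493/100 ≈ -134.93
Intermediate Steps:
f = 243/200 (f = -243/(-200) = -243*(-1/200) = 243/200 ≈ 1.2150)
-254 + f*98 = -254 + (243/200)*98 = -254 + 11907/100 = -13493/100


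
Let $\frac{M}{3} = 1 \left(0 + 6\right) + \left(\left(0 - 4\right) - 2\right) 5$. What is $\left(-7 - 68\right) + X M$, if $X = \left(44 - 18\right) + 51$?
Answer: $-5619$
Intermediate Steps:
$X = 77$ ($X = 26 + 51 = 77$)
$M = -72$ ($M = 3 \left(1 \left(0 + 6\right) + \left(\left(0 - 4\right) - 2\right) 5\right) = 3 \left(1 \cdot 6 + \left(\left(0 - 4\right) - 2\right) 5\right) = 3 \left(6 + \left(-4 - 2\right) 5\right) = 3 \left(6 - 30\right) = 3 \left(-24\right) = -72$)
$\left(-7 - 68\right) + X M = \left(-7 - 68\right) + 77 \left(-72\right) = -75 - 5544 = -5619$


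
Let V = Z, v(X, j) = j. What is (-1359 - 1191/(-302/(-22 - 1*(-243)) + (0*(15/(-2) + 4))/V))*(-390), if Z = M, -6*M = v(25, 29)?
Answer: 28705365/151 ≈ 1.9010e+5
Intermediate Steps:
M = -29/6 (M = -⅙*29 = -29/6 ≈ -4.8333)
Z = -29/6 ≈ -4.8333
V = -29/6 ≈ -4.8333
(-1359 - 1191/(-302/(-22 - 1*(-243)) + (0*(15/(-2) + 4))/V))*(-390) = (-1359 - 1191/(-302/(-22 - 1*(-243)) + (0*(15/(-2) + 4))/(-29/6)))*(-390) = (-1359 - 1191/(-302/(-22 + 243) + (0*(15*(-½) + 4))*(-6/29)))*(-390) = (-1359 - 1191/(-302/221 + (0*(-15/2 + 4))*(-6/29)))*(-390) = (-1359 - 1191/(-302*1/221 + (0*(-7/2))*(-6/29)))*(-390) = (-1359 - 1191/(-302/221 + 0*(-6/29)))*(-390) = (-1359 - 1191/(-302/221 + 0))*(-390) = (-1359 - 1191/(-302/221))*(-390) = (-1359 - 1191*(-221/302))*(-390) = (-1359 + 263211/302)*(-390) = -147207/302*(-390) = 28705365/151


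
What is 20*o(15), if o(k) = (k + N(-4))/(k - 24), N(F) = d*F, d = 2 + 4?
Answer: 20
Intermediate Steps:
d = 6
N(F) = 6*F
o(k) = 1 (o(k) = (k + 6*(-4))/(k - 24) = (k - 24)/(-24 + k) = (-24 + k)/(-24 + k) = 1)
20*o(15) = 20*1 = 20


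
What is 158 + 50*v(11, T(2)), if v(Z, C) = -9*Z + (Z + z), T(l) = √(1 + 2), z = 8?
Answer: -3842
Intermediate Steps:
T(l) = √3
v(Z, C) = 8 - 8*Z (v(Z, C) = -9*Z + (Z + 8) = -9*Z + (8 + Z) = 8 - 8*Z)
158 + 50*v(11, T(2)) = 158 + 50*(8 - 8*11) = 158 + 50*(8 - 88) = 158 + 50*(-80) = 158 - 4000 = -3842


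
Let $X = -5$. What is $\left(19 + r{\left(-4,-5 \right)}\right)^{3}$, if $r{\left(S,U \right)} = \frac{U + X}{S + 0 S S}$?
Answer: $\frac{79507}{8} \approx 9938.4$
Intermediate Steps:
$r{\left(S,U \right)} = \frac{-5 + U}{S}$ ($r{\left(S,U \right)} = \frac{U - 5}{S + 0 S S} = \frac{-5 + U}{S + 0 S} = \frac{-5 + U}{S + 0} = \frac{-5 + U}{S}$)
$\left(19 + r{\left(-4,-5 \right)}\right)^{3} = \left(19 + \frac{-5 - 5}{-4}\right)^{3} = \left(19 - - \frac{5}{2}\right)^{3} = \left(19 + \frac{5}{2}\right)^{3} = \left(\frac{43}{2}\right)^{3} = \frac{79507}{8}$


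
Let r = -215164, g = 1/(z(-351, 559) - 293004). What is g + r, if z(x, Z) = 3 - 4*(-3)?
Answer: -63040685197/292989 ≈ -2.1516e+5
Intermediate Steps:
z(x, Z) = 15 (z(x, Z) = 3 + 12 = 15)
g = -1/292989 (g = 1/(15 - 293004) = 1/(-292989) = -1/292989 ≈ -3.4131e-6)
g + r = -1/292989 - 215164 = -63040685197/292989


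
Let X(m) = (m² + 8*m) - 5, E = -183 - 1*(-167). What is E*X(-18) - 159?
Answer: -2959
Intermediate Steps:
E = -16 (E = -183 + 167 = -16)
X(m) = -5 + m² + 8*m
E*X(-18) - 159 = -16*(-5 + (-18)² + 8*(-18)) - 159 = -16*(-5 + 324 - 144) - 159 = -16*175 - 159 = -2800 - 159 = -2959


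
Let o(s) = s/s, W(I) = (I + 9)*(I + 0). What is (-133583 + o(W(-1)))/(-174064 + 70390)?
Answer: 66791/51837 ≈ 1.2885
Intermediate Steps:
W(I) = I*(9 + I) (W(I) = (9 + I)*I = I*(9 + I))
o(s) = 1
(-133583 + o(W(-1)))/(-174064 + 70390) = (-133583 + 1)/(-174064 + 70390) = -133582/(-103674) = -133582*(-1/103674) = 66791/51837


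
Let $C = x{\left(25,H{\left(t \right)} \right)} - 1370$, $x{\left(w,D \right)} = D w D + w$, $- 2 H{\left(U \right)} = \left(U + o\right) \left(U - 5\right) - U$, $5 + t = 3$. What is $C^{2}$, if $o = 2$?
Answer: $1742400$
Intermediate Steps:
$t = -2$ ($t = -5 + 3 = -2$)
$H{\left(U \right)} = \frac{U}{2} - \frac{\left(-5 + U\right) \left(2 + U\right)}{2}$ ($H{\left(U \right)} = - \frac{\left(U + 2\right) \left(U - 5\right) - U}{2} = - \frac{\left(2 + U\right) \left(-5 + U\right) - U}{2} = - \frac{\left(-5 + U\right) \left(2 + U\right) - U}{2} = - \frac{- U + \left(-5 + U\right) \left(2 + U\right)}{2} = \frac{U}{2} - \frac{\left(-5 + U\right) \left(2 + U\right)}{2}$)
$x{\left(w,D \right)} = w + w D^{2}$ ($x{\left(w,D \right)} = w D^{2} + w = w + w D^{2}$)
$C = -1320$ ($C = 25 \left(1 + \left(5 + 2 \left(-2\right) - \frac{\left(-2\right)^{2}}{2}\right)^{2}\right) - 1370 = 25 \left(1 + \left(5 - 4 - 2\right)^{2}\right) - 1370 = 25 \left(1 + \left(-1\right)^{2}\right) - 1370 = 25 \left(1 + 1\right) - 1370 = 25 \cdot 2 - 1370 = 50 - 1370 = -1320$)
$C^{2} = \left(-1320\right)^{2} = 1742400$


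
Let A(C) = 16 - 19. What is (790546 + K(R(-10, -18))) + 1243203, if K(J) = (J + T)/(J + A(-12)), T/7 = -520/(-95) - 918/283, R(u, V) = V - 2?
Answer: 251515796189/123671 ≈ 2.0338e+6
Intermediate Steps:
A(C) = -3
R(u, V) = -2 + V
T = 83930/5377 (T = 7*(-520/(-95) - 918/283) = 7*(-520*(-1/95) - 918*1/283) = 7*(104/19 - 918/283) = 7*(11990/5377) = 83930/5377 ≈ 15.609)
K(J) = (83930/5377 + J)/(-3 + J) (K(J) = (J + 83930/5377)/(J - 3) = (83930/5377 + J)/(-3 + J))
(790546 + K(R(-10, -18))) + 1243203 = (790546 + (83930/5377 + (-2 - 18))/(-3 + (-2 - 18))) + 1243203 = (790546 + (83930/5377 - 20)/(-3 - 20)) + 1243203 = (790546 - 23610/5377/(-23)) + 1243203 = (790546 - 1/23*(-23610/5377)) + 1243203 = (790546 + 23610/123671) + 1243203 = 97767637976/123671 + 1243203 = 251515796189/123671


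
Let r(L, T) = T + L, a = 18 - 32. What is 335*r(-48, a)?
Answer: -20770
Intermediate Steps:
a = -14
r(L, T) = L + T
335*r(-48, a) = 335*(-48 - 14) = 335*(-62) = -20770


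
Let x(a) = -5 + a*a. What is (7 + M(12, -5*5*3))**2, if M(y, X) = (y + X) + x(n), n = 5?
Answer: 1296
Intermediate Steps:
x(a) = -5 + a**2
M(y, X) = 20 + X + y (M(y, X) = (y + X) + (-5 + 5**2) = (X + y) + (-5 + 25) = (X + y) + 20 = 20 + X + y)
(7 + M(12, -5*5*3))**2 = (7 + (20 - 5*5*3 + 12))**2 = (7 + (20 - 25*3 + 12))**2 = (7 + (20 - 75 + 12))**2 = (7 - 43)**2 = (-36)**2 = 1296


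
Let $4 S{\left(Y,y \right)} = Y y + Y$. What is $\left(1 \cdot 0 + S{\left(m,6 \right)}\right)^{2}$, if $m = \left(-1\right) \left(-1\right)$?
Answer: $\frac{49}{16} \approx 3.0625$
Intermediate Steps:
$m = 1$
$S{\left(Y,y \right)} = \frac{Y}{4} + \frac{Y y}{4}$ ($S{\left(Y,y \right)} = \frac{Y y + Y}{4} = \frac{Y + Y y}{4} = \frac{Y}{4} + \frac{Y y}{4}$)
$\left(1 \cdot 0 + S{\left(m,6 \right)}\right)^{2} = \left(1 \cdot 0 + \frac{1}{4} \cdot 1 \left(1 + 6\right)\right)^{2} = \left(0 + \frac{1}{4} \cdot 1 \cdot 7\right)^{2} = \left(0 + \frac{7}{4}\right)^{2} = \left(\frac{7}{4}\right)^{2} = \frac{49}{16}$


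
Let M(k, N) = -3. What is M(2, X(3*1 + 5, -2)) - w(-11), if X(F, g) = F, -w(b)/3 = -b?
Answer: 30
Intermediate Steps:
w(b) = 3*b (w(b) = -(-3)*b = 3*b)
M(2, X(3*1 + 5, -2)) - w(-11) = -3 - 3*(-11) = -3 - 1*(-33) = -3 + 33 = 30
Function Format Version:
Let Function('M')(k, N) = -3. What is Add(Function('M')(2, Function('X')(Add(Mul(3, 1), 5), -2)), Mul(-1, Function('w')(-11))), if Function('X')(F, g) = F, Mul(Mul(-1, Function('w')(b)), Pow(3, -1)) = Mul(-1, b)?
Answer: 30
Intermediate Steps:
Function('w')(b) = Mul(3, b) (Function('w')(b) = Mul(-3, Mul(-1, b)) = Mul(3, b))
Add(Function('M')(2, Function('X')(Add(Mul(3, 1), 5), -2)), Mul(-1, Function('w')(-11))) = Add(-3, Mul(-1, Mul(3, -11))) = Add(-3, Mul(-1, -33)) = Add(-3, 33) = 30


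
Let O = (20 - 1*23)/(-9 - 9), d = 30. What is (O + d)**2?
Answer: 32761/36 ≈ 910.03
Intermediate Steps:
O = 1/6 (O = (20 - 23)/(-18) = -3*(-1/18) = 1/6 ≈ 0.16667)
(O + d)**2 = (1/6 + 30)**2 = (181/6)**2 = 32761/36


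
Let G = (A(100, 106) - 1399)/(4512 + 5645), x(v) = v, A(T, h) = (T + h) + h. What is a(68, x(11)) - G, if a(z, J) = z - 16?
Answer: 529251/10157 ≈ 52.107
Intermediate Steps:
A(T, h) = T + 2*h
a(z, J) = -16 + z
G = -1087/10157 (G = ((100 + 2*106) - 1399)/(4512 + 5645) = ((100 + 212) - 1399)/10157 = (312 - 1399)*(1/10157) = -1087*1/10157 = -1087/10157 ≈ -0.10702)
a(68, x(11)) - G = (-16 + 68) - 1*(-1087/10157) = 52 + 1087/10157 = 529251/10157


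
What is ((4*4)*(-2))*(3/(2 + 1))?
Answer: -32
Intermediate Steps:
((4*4)*(-2))*(3/(2 + 1)) = (16*(-2))*(3/3) = -32*3/3 = -32*1 = -32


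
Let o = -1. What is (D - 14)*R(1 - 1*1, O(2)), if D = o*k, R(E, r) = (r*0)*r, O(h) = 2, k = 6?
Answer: 0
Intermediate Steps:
R(E, r) = 0 (R(E, r) = 0*r = 0)
D = -6 (D = -1*6 = -6)
(D - 14)*R(1 - 1*1, O(2)) = (-6 - 14)*0 = -20*0 = 0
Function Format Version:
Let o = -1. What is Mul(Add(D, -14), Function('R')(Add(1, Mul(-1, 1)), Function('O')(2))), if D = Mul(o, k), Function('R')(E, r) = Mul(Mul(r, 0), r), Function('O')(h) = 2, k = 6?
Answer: 0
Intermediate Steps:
Function('R')(E, r) = 0 (Function('R')(E, r) = Mul(0, r) = 0)
D = -6 (D = Mul(-1, 6) = -6)
Mul(Add(D, -14), Function('R')(Add(1, Mul(-1, 1)), Function('O')(2))) = Mul(Add(-6, -14), 0) = Mul(-20, 0) = 0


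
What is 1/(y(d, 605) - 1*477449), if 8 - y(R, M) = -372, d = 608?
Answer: -1/477069 ≈ -2.0961e-6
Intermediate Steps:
y(R, M) = 380 (y(R, M) = 8 - 1*(-372) = 8 + 372 = 380)
1/(y(d, 605) - 1*477449) = 1/(380 - 1*477449) = 1/(380 - 477449) = 1/(-477069) = -1/477069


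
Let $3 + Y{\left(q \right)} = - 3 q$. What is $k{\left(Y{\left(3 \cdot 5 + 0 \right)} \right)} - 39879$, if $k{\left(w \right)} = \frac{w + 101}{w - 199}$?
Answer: $- \frac{9850166}{247} \approx -39879.0$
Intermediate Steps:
$Y{\left(q \right)} = -3 - 3 q$
$k{\left(w \right)} = \frac{101 + w}{-199 + w}$
$k{\left(Y{\left(3 \cdot 5 + 0 \right)} \right)} - 39879 = \frac{101 - \left(3 + 3 \left(3 \cdot 5 + 0\right)\right)}{-199 - \left(3 + 3 \left(3 \cdot 5 + 0\right)\right)} - 39879 = \frac{101 - \left(3 + 3 \left(15 + 0\right)\right)}{-199 - \left(3 + 3 \left(15 + 0\right)\right)} - 39879 = \frac{101 - 48}{-199 - 48} - 39879 = \frac{1}{-247} \cdot 53 - 39879 = \left(- \frac{1}{247}\right) 53 - 39879 = - \frac{53}{247} - 39879 = - \frac{9850166}{247}$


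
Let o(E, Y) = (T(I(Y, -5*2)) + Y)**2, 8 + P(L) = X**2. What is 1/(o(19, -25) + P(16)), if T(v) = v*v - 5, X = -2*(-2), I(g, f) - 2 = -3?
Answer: 1/849 ≈ 0.0011779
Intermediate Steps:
I(g, f) = -1 (I(g, f) = 2 - 3 = -1)
X = 4
T(v) = -5 + v**2 (T(v) = v**2 - 5 = -5 + v**2)
P(L) = 8 (P(L) = -8 + 4**2 = -8 + 16 = 8)
o(E, Y) = (-4 + Y)**2 (o(E, Y) = ((-5 + (-1)**2) + Y)**2 = ((-5 + 1) + Y)**2 = (-4 + Y)**2)
1/(o(19, -25) + P(16)) = 1/((-4 - 25)**2 + 8) = 1/((-29)**2 + 8) = 1/(841 + 8) = 1/849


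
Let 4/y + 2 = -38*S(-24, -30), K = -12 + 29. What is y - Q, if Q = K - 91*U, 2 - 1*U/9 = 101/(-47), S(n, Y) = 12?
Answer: 36389380/10763 ≈ 3381.0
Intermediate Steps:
U = 1755/47 (U = 18 - 909/(-47) = 18 - 909*(-1)/47 = 18 - 9*(-101/47) = 18 + 909/47 = 1755/47 ≈ 37.340)
K = 17
Q = -158906/47 (Q = 17 - 91*1755/47 = 17 - 159705/47 = -158906/47 ≈ -3381.0)
y = -2/229 (y = 4/(-2 - 38*12) = 4/(-2 - 456) = 4/(-458) = 4*(-1/458) = -2/229 ≈ -0.0087336)
y - Q = -2/229 - 1*(-158906/47) = -2/229 + 158906/47 = 36389380/10763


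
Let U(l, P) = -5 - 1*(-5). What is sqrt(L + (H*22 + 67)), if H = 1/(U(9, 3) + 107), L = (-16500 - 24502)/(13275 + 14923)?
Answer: sqrt(149640812451086)/1508593 ≈ 8.1087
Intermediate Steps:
L = -20501/14099 (L = -41002/28198 = -41002*1/28198 = -20501/14099 ≈ -1.4541)
U(l, P) = 0 (U(l, P) = -5 + 5 = 0)
H = 1/107 (H = 1/(0 + 107) = 1/107 ≈ 0.0093458)
sqrt(L + (H*22 + 67)) = sqrt(-20501/14099 + ((1/107)*22 + 67)) = sqrt(-20501/14099 + (22/107 + 67)) = sqrt(-20501/14099 + 7191/107) = sqrt(99192302/1508593) = sqrt(149640812451086)/1508593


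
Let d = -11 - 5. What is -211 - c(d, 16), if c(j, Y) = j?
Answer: -195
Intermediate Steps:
d = -16
-211 - c(d, 16) = -211 - 1*(-16) = -211 + 16 = -195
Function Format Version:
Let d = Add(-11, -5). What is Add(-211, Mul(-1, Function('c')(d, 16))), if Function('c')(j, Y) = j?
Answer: -195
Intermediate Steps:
d = -16
Add(-211, Mul(-1, Function('c')(d, 16))) = Add(-211, Mul(-1, -16)) = Add(-211, 16) = -195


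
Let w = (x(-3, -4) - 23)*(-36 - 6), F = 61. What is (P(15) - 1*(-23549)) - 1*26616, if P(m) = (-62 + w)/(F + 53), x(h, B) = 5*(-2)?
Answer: -174157/57 ≈ -3055.4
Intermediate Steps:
x(h, B) = -10
w = 1386 (w = (-10 - 23)*(-36 - 6) = -33*(-42) = 1386)
P(m) = 662/57 (P(m) = (-62 + 1386)/(61 + 53) = 1324/114 = 1324*(1/114) = 662/57)
(P(15) - 1*(-23549)) - 1*26616 = (662/57 - 1*(-23549)) - 1*26616 = (662/57 + 23549) - 26616 = 1342955/57 - 26616 = -174157/57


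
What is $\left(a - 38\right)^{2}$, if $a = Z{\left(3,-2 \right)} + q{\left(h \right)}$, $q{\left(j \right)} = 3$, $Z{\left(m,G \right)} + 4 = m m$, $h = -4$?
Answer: $900$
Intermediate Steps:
$Z{\left(m,G \right)} = -4 + m^{2}$ ($Z{\left(m,G \right)} = -4 + m m = -4 + m^{2}$)
$a = 8$ ($a = \left(-4 + 3^{2}\right) + 3 = \left(-4 + 9\right) + 3 = 5 + 3 = 8$)
$\left(a - 38\right)^{2} = \left(8 - 38\right)^{2} = \left(-30\right)^{2} = 900$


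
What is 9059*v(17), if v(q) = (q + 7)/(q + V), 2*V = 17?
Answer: 144944/17 ≈ 8526.1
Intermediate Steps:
V = 17/2 (V = (½)*17 = 17/2 ≈ 8.5000)
v(q) = (7 + q)/(17/2 + q) (v(q) = (q + 7)/(q + 17/2) = (7 + q)/(17/2 + q))
9059*v(17) = 9059*(2*(7 + 17)/(17 + 2*17)) = 9059*(2*24/(17 + 34)) = 9059*(2*24/51) = 9059*(2*(1/51)*24) = 9059*(16/17) = 144944/17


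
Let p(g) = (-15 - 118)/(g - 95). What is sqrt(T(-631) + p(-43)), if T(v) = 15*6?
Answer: sqrt(1732314)/138 ≈ 9.5375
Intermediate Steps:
T(v) = 90
p(g) = -133/(-95 + g)
sqrt(T(-631) + p(-43)) = sqrt(90 - 133/(-95 - 43)) = sqrt(90 - 133/(-138)) = sqrt(90 - 133*(-1/138)) = sqrt(90 + 133/138) = sqrt(12553/138) = sqrt(1732314)/138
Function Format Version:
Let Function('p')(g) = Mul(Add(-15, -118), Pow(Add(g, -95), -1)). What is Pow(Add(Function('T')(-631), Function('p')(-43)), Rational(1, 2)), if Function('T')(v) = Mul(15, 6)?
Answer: Mul(Rational(1, 138), Pow(1732314, Rational(1, 2))) ≈ 9.5375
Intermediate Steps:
Function('T')(v) = 90
Function('p')(g) = Mul(-133, Pow(Add(-95, g), -1))
Pow(Add(Function('T')(-631), Function('p')(-43)), Rational(1, 2)) = Pow(Add(90, Mul(-133, Pow(Add(-95, -43), -1))), Rational(1, 2)) = Pow(Add(90, Mul(-133, Pow(-138, -1))), Rational(1, 2)) = Pow(Add(90, Mul(-133, Rational(-1, 138))), Rational(1, 2)) = Pow(Add(90, Rational(133, 138)), Rational(1, 2)) = Pow(Rational(12553, 138), Rational(1, 2)) = Mul(Rational(1, 138), Pow(1732314, Rational(1, 2)))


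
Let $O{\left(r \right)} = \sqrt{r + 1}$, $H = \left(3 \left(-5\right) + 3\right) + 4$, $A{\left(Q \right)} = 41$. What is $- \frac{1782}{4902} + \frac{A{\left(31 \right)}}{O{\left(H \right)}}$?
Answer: $- \frac{297}{817} - \frac{41 i \sqrt{7}}{7} \approx -0.36352 - 15.497 i$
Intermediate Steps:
$H = -8$ ($H = \left(-15 + 3\right) + 4 = -12 + 4 = -8$)
$O{\left(r \right)} = \sqrt{1 + r}$
$- \frac{1782}{4902} + \frac{A{\left(31 \right)}}{O{\left(H \right)}} = - \frac{1782}{4902} + \frac{41}{\sqrt{1 - 8}} = \left(-1782\right) \frac{1}{4902} + \frac{41}{\sqrt{-7}} = - \frac{297}{817} + \frac{41}{i \sqrt{7}} = - \frac{297}{817} + 41 \left(- \frac{i \sqrt{7}}{7}\right) = - \frac{297}{817} - \frac{41 i \sqrt{7}}{7}$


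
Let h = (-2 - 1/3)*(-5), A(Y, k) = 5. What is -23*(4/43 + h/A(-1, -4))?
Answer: -7199/129 ≈ -55.806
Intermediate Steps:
h = 35/3 (h = (-2 - 1*1/3)*(-5) = (-2 - 1/3)*(-5) = -7/3*(-5) = 35/3 ≈ 11.667)
-23*(4/43 + h/A(-1, -4)) = -23*(4/43 + (35/3)/5) = -23*(4*(1/43) + (35/3)*(1/5)) = -23*(4/43 + 7/3) = -23*313/129 = -7199/129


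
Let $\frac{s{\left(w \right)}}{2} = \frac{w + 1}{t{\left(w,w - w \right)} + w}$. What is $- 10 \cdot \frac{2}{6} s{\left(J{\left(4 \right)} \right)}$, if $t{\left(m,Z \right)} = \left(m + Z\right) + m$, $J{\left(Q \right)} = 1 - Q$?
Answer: $- \frac{40}{27} \approx -1.4815$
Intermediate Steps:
$t{\left(m,Z \right)} = Z + 2 m$ ($t{\left(m,Z \right)} = \left(Z + m\right) + m = Z + 2 m$)
$s{\left(w \right)} = \frac{2 \left(1 + w\right)}{3 w}$ ($s{\left(w \right)} = 2 \frac{w + 1}{\left(\left(w - w\right) + 2 w\right) + w} = 2 \frac{1 + w}{\left(0 + 2 w\right) + w} = 2 \frac{1 + w}{2 w + w} = 2 \frac{1 + w}{3 w} = \frac{2 \left(1 + w\right)}{3 w}$)
$- 10 \cdot \frac{2}{6} s{\left(J{\left(4 \right)} \right)} = - 10 \cdot \frac{2}{6} \frac{2 \left(1 + \left(1 - 4\right)\right)}{3 \left(1 - 4\right)} = - 10 \cdot 2 \cdot \frac{1}{6} \frac{2 \left(1 + \left(1 - 4\right)\right)}{3 \left(1 - 4\right)} = \left(-10\right) \frac{1}{3} \frac{2 \left(1 - 3\right)}{3 \left(-3\right)} = - \frac{10 \cdot \frac{2}{3} \left(- \frac{1}{3}\right) \left(-2\right)}{3} = \left(- \frac{10}{3}\right) \frac{4}{9} = - \frac{40}{27}$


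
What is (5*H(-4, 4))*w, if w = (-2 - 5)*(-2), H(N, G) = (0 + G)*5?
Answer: 1400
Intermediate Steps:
H(N, G) = 5*G (H(N, G) = G*5 = 5*G)
w = 14 (w = -7*(-2) = 14)
(5*H(-4, 4))*w = (5*(5*4))*14 = (5*20)*14 = 100*14 = 1400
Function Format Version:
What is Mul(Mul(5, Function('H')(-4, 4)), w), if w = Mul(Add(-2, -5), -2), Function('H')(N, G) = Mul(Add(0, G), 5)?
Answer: 1400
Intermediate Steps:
Function('H')(N, G) = Mul(5, G) (Function('H')(N, G) = Mul(G, 5) = Mul(5, G))
w = 14 (w = Mul(-7, -2) = 14)
Mul(Mul(5, Function('H')(-4, 4)), w) = Mul(Mul(5, Mul(5, 4)), 14) = Mul(Mul(5, 20), 14) = Mul(100, 14) = 1400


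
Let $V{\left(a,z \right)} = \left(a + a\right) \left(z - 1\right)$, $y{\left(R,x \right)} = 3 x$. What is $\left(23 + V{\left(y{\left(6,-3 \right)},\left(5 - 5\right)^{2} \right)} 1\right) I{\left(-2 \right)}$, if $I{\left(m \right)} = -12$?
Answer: $-492$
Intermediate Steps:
$V{\left(a,z \right)} = 2 a \left(-1 + z\right)$
$\left(23 + V{\left(y{\left(6,-3 \right)},\left(5 - 5\right)^{2} \right)} 1\right) I{\left(-2 \right)} = \left(23 + 2 \cdot 3 \left(-3\right) \left(-1 + \left(5 - 5\right)^{2}\right) 1\right) \left(-12\right) = \left(23 + 2 \left(-9\right) \left(-1 + 0^{2}\right) 1\right) \left(-12\right) = \left(23 + 2 \left(-9\right) \left(-1 + 0\right) 1\right) \left(-12\right) = \left(23 + 2 \left(-9\right) \left(-1\right) 1\right) \left(-12\right) = \left(23 + 18 \cdot 1\right) \left(-12\right) = \left(23 + 18\right) \left(-12\right) = 41 \left(-12\right) = -492$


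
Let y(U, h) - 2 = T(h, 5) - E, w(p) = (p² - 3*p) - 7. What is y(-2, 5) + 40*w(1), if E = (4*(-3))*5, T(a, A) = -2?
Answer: -300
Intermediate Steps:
w(p) = -7 + p² - 3*p
E = -60 (E = -12*5 = -60)
y(U, h) = 60 (y(U, h) = 2 + (-2 - 1*(-60)) = 2 + (-2 + 60) = 2 + 58 = 60)
y(-2, 5) + 40*w(1) = 60 + 40*(-7 + 1² - 3*1) = 60 + 40*(-7 + 1 - 3) = 60 + 40*(-9) = 60 - 360 = -300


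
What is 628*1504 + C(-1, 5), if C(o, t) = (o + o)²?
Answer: 944516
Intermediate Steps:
C(o, t) = 4*o² (C(o, t) = (2*o)² = 4*o²)
628*1504 + C(-1, 5) = 628*1504 + 4*(-1)² = 944512 + 4*1 = 944512 + 4 = 944516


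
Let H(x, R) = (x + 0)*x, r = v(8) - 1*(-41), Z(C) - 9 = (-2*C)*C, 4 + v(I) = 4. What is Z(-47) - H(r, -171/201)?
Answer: -6090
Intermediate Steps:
v(I) = 0 (v(I) = -4 + 4 = 0)
Z(C) = 9 - 2*C² (Z(C) = 9 + (-2*C)*C = 9 - 2*C²)
r = 41 (r = 0 - 1*(-41) = 0 + 41 = 41)
H(x, R) = x² (H(x, R) = x*x = x²)
Z(-47) - H(r, -171/201) = (9 - 2*(-47)²) - 1*41² = (9 - 2*2209) - 1*1681 = (9 - 4418) - 1681 = -4409 - 1681 = -6090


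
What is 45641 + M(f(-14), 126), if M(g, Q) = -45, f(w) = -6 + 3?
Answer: 45596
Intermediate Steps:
f(w) = -3
45641 + M(f(-14), 126) = 45641 - 45 = 45596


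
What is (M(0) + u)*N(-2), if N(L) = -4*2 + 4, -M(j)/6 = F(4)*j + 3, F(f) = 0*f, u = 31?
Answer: -52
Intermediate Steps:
F(f) = 0
M(j) = -18 (M(j) = -6*(0*j + 3) = -6*(0 + 3) = -6*3 = -18)
N(L) = -4 (N(L) = -8 + 4 = -4)
(M(0) + u)*N(-2) = (-18 + 31)*(-4) = 13*(-4) = -52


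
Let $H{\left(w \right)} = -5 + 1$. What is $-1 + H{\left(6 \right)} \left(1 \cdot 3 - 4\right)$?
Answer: $3$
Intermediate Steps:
$H{\left(w \right)} = -4$
$-1 + H{\left(6 \right)} \left(1 \cdot 3 - 4\right) = -1 - 4 \left(1 \cdot 3 - 4\right) = -1 - 4 \left(3 - 4\right) = -1 - -4 = -1 + 4 = 3$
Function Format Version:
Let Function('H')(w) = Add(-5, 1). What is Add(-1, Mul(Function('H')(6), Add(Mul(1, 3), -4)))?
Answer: 3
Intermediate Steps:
Function('H')(w) = -4
Add(-1, Mul(Function('H')(6), Add(Mul(1, 3), -4))) = Add(-1, Mul(-4, Add(Mul(1, 3), -4))) = Add(-1, Mul(-4, Add(3, -4))) = Add(-1, Mul(-4, -1)) = Add(-1, 4) = 3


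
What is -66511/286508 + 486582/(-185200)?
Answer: -18965934107/6632660200 ≈ -2.8595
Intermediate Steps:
-66511/286508 + 486582/(-185200) = -66511*1/286508 + 486582*(-1/185200) = -66511/286508 - 243291/92600 = -18965934107/6632660200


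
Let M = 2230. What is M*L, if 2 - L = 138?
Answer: -303280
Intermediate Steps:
L = -136 (L = 2 - 1*138 = 2 - 138 = -136)
M*L = 2230*(-136) = -303280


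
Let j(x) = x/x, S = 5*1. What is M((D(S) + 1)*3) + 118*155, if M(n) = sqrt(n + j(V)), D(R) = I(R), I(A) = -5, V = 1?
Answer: 18290 + I*sqrt(11) ≈ 18290.0 + 3.3166*I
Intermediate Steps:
S = 5
D(R) = -5
j(x) = 1
M(n) = sqrt(1 + n) (M(n) = sqrt(n + 1) = sqrt(1 + n))
M((D(S) + 1)*3) + 118*155 = sqrt(1 + (-5 + 1)*3) + 118*155 = sqrt(1 - 4*3) + 18290 = sqrt(1 - 12) + 18290 = sqrt(-11) + 18290 = I*sqrt(11) + 18290 = 18290 + I*sqrt(11)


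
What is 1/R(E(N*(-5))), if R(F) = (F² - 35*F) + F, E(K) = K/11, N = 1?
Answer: 121/1895 ≈ 0.063852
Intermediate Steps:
E(K) = K/11 (E(K) = K*(1/11) = K/11)
R(F) = F² - 34*F
1/R(E(N*(-5))) = 1/(((1*(-5))/11)*(-34 + (1*(-5))/11)) = 1/(((1/11)*(-5))*(-34 + (1/11)*(-5))) = 1/(-5*(-34 - 5/11)/11) = 1/(-5/11*(-379/11)) = 1/(1895/121) = 121/1895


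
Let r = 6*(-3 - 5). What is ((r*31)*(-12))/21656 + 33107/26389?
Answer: 148520897/71435023 ≈ 2.0791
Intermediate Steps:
r = -48 (r = 6*(-8) = -48)
((r*31)*(-12))/21656 + 33107/26389 = (-48*31*(-12))/21656 + 33107/26389 = -1488*(-12)*(1/21656) + 33107*(1/26389) = 17856*(1/21656) + 33107/26389 = 2232/2707 + 33107/26389 = 148520897/71435023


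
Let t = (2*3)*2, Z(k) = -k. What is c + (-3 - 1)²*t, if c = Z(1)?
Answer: 191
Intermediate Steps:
c = -1 (c = -1*1 = -1)
t = 12 (t = 6*2 = 12)
c + (-3 - 1)²*t = -1 + (-3 - 1)²*12 = -1 + (-4)²*12 = -1 + 16*12 = -1 + 192 = 191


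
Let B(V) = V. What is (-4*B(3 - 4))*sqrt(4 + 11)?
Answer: 4*sqrt(15) ≈ 15.492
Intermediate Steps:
(-4*B(3 - 4))*sqrt(4 + 11) = (-4*(3 - 4))*sqrt(4 + 11) = (-4*(-1))*sqrt(15) = 4*sqrt(15)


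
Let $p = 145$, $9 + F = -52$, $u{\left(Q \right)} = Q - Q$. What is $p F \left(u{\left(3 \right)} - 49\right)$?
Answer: $433405$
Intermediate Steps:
$u{\left(Q \right)} = 0$
$F = -61$ ($F = -9 - 52 = -61$)
$p F \left(u{\left(3 \right)} - 49\right) = 145 \left(-61\right) \left(0 - 49\right) = - 8845 \left(0 - 49\right) = \left(-8845\right) \left(-49\right) = 433405$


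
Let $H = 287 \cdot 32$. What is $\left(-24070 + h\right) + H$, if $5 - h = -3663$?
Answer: $-11218$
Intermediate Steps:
$h = 3668$ ($h = 5 - -3663 = 5 + 3663 = 3668$)
$H = 9184$
$\left(-24070 + h\right) + H = \left(-24070 + 3668\right) + 9184 = -20402 + 9184 = -11218$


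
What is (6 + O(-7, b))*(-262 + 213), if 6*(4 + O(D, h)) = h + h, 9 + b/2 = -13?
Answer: 1862/3 ≈ 620.67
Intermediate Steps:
b = -44 (b = -18 + 2*(-13) = -18 - 26 = -44)
O(D, h) = -4 + h/3 (O(D, h) = -4 + (h + h)/6 = -4 + (2*h)/6 = -4 + h/3)
(6 + O(-7, b))*(-262 + 213) = (6 + (-4 + (⅓)*(-44)))*(-262 + 213) = (6 + (-4 - 44/3))*(-49) = (6 - 56/3)*(-49) = -38/3*(-49) = 1862/3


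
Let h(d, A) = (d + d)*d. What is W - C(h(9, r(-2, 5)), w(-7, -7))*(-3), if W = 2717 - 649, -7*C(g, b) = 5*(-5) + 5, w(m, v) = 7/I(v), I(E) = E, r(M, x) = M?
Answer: 14536/7 ≈ 2076.6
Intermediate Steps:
h(d, A) = 2*d² (h(d, A) = (2*d)*d = 2*d²)
w(m, v) = 7/v
C(g, b) = 20/7 (C(g, b) = -(5*(-5) + 5)/7 = -(-25 + 5)/7 = -⅐*(-20) = 20/7)
W = 2068
W - C(h(9, r(-2, 5)), w(-7, -7))*(-3) = 2068 - 20*(-3)/7 = 2068 - 1*(-60/7) = 2068 + 60/7 = 14536/7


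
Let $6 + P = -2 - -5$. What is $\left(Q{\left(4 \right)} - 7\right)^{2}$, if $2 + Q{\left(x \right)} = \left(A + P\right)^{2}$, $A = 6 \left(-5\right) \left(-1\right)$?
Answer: $518400$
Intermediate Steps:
$P = -3$ ($P = -6 - -3 = -6 + \left(-2 + 5\right) = -6 + 3 = -3$)
$A = 30$ ($A = \left(-30\right) \left(-1\right) = 30$)
$Q{\left(x \right)} = 727$ ($Q{\left(x \right)} = -2 + \left(30 - 3\right)^{2} = -2 + 27^{2} = -2 + 729 = 727$)
$\left(Q{\left(4 \right)} - 7\right)^{2} = \left(727 - 7\right)^{2} = 720^{2} = 518400$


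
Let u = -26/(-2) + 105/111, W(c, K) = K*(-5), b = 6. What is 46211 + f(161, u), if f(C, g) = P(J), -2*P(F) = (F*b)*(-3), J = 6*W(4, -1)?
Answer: 46481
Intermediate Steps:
W(c, K) = -5*K
u = 516/37 (u = -26*(-½) + 105*(1/111) = 13 + 35/37 = 516/37 ≈ 13.946)
J = 30 (J = 6*(-5*(-1)) = 6*5 = 30)
P(F) = 9*F (P(F) = -F*6*(-3)/2 = -6*F*(-3)/2 = -(-9)*F = 9*F)
f(C, g) = 270 (f(C, g) = 9*30 = 270)
46211 + f(161, u) = 46211 + 270 = 46481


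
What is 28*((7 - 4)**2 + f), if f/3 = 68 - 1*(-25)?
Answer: 8064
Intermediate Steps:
f = 279 (f = 3*(68 - 1*(-25)) = 3*(68 + 25) = 3*93 = 279)
28*((7 - 4)**2 + f) = 28*((7 - 4)**2 + 279) = 28*(3**2 + 279) = 28*(9 + 279) = 28*288 = 8064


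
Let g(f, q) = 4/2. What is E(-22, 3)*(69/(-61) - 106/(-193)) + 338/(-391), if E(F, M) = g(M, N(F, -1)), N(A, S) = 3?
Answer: -9336756/4603243 ≈ -2.0283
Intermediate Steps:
g(f, q) = 2 (g(f, q) = 4*(1/2) = 2)
E(F, M) = 2
E(-22, 3)*(69/(-61) - 106/(-193)) + 338/(-391) = 2*(69/(-61) - 106/(-193)) + 338/(-391) = 2*(69*(-1/61) - 106*(-1/193)) + 338*(-1/391) = 2*(-69/61 + 106/193) - 338/391 = 2*(-6851/11773) - 338/391 = -13702/11773 - 338/391 = -9336756/4603243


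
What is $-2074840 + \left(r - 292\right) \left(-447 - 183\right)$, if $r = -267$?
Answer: $-1722670$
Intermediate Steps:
$-2074840 + \left(r - 292\right) \left(-447 - 183\right) = -2074840 + \left(-267 - 292\right) \left(-447 - 183\right) = -2074840 - -352170 = -2074840 + 352170 = -1722670$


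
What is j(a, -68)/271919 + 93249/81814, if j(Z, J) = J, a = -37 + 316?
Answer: 25350611479/22246781066 ≈ 1.1395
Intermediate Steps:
a = 279
j(a, -68)/271919 + 93249/81814 = -68/271919 + 93249/81814 = 25350611479/22246781066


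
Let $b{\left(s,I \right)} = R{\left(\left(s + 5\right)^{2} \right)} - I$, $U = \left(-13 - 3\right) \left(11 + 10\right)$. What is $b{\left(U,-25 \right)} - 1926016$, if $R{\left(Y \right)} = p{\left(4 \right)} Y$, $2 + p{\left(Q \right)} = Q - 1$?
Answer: $-1816430$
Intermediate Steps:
$p{\left(Q \right)} = -3 + Q$ ($p{\left(Q \right)} = -2 + \left(Q - 1\right) = -2 + \left(-1 + Q\right) = -3 + Q$)
$U = -336$ ($U = \left(-16\right) 21 = -336$)
$R{\left(Y \right)} = Y$ ($R{\left(Y \right)} = \left(-3 + 4\right) Y = 1 Y = Y$)
$b{\left(s,I \right)} = \left(5 + s\right)^{2} - I$ ($b{\left(s,I \right)} = \left(s + 5\right)^{2} - I = \left(5 + s\right)^{2} - I$)
$b{\left(U,-25 \right)} - 1926016 = \left(\left(5 - 336\right)^{2} - -25\right) - 1926016 = \left(\left(-331\right)^{2} + 25\right) - 1926016 = \left(109561 + 25\right) - 1926016 = 109586 - 1926016 = -1816430$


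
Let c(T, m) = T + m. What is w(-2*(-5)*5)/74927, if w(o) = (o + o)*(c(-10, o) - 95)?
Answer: -5500/74927 ≈ -0.073405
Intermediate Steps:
w(o) = 2*o*(-105 + o) (w(o) = (o + o)*((-10 + o) - 95) = (2*o)*(-105 + o) = 2*o*(-105 + o))
w(-2*(-5)*5)/74927 = (2*(-2*(-5)*5)*(-105 - 2*(-5)*5))/74927 = (2*(10*5)*(-105 + 10*5))*(1/74927) = (2*50*(-105 + 50))*(1/74927) = (2*50*(-55))*(1/74927) = -5500*1/74927 = -5500/74927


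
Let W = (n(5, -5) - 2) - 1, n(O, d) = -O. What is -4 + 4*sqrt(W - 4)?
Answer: -4 + 8*I*sqrt(3) ≈ -4.0 + 13.856*I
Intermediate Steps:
W = -8 (W = (-1*5 - 2) - 1 = (-5 - 2) - 1 = -7 - 1 = -8)
-4 + 4*sqrt(W - 4) = -4 + 4*sqrt(-8 - 4) = -4 + 4*sqrt(-12) = -4 + 4*(2*I*sqrt(3)) = -4 + 8*I*sqrt(3)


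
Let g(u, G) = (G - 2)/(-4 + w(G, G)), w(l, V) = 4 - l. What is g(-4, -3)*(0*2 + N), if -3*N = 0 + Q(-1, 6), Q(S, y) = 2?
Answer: 10/9 ≈ 1.1111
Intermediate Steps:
g(u, G) = -(-2 + G)/G (g(u, G) = (G - 2)/(-4 + (4 - G)) = (-2 + G)/((-G)) = (-2 + G)*(-1/G) = -(-2 + G)/G)
N = -⅔ (N = -(0 + 2)/3 = -⅓*2 = -⅔ ≈ -0.66667)
g(-4, -3)*(0*2 + N) = ((2 - 1*(-3))/(-3))*(0*2 - ⅔) = (-(2 + 3)/3)*(0 - ⅔) = -⅓*5*(-⅔) = -5/3*(-⅔) = 10/9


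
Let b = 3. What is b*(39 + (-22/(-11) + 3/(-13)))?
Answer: 1590/13 ≈ 122.31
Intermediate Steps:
b*(39 + (-22/(-11) + 3/(-13))) = 3*(39 + (-22/(-11) + 3/(-13))) = 3*(39 + (-22*(-1/11) + 3*(-1/13))) = 3*(39 + (2 - 3/13)) = 3*(39 + 23/13) = 3*(530/13) = 1590/13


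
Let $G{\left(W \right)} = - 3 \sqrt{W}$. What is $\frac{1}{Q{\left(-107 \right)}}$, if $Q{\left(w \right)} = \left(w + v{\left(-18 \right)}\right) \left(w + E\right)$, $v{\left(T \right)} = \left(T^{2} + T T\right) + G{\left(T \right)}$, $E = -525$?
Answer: $- \frac{541}{185076776} - \frac{9 i \sqrt{2}}{185076776} \approx -2.9231 \cdot 10^{-6} - 6.8771 \cdot 10^{-8} i$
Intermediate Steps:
$v{\left(T \right)} = - 3 \sqrt{T} + 2 T^{2}$ ($v{\left(T \right)} = \left(T^{2} + T T\right) - 3 \sqrt{T} = \left(T^{2} + T^{2}\right) - 3 \sqrt{T} = 2 T^{2} - 3 \sqrt{T} = - 3 \sqrt{T} + 2 T^{2}$)
$Q{\left(w \right)} = \left(-525 + w\right) \left(648 + w - 9 i \sqrt{2}\right)$ ($Q{\left(w \right)} = \left(w + \left(- 3 \sqrt{-18} + 2 \left(-18\right)^{2}\right)\right) \left(w - 525\right) = \left(w + \left(- 3 \cdot 3 i \sqrt{2} + 2 \cdot 324\right)\right) \left(-525 + w\right) = \left(w + \left(- 9 i \sqrt{2} + 648\right)\right) \left(-525 + w\right) = \left(w + \left(648 - 9 i \sqrt{2}\right)\right) \left(-525 + w\right) = \left(648 + w - 9 i \sqrt{2}\right) \left(-525 + w\right) = \left(-525 + w\right) \left(648 + w - 9 i \sqrt{2}\right)$)
$\frac{1}{Q{\left(-107 \right)}} = \frac{1}{-340200 + \left(-107\right)^{2} + 123 \left(-107\right) + 4725 i \sqrt{2} - 9 i \left(-107\right) \sqrt{2}} = \frac{1}{-340200 + 11449 - 13161 + 4725 i \sqrt{2} + 963 i \sqrt{2}} = \frac{1}{-341912 + 5688 i \sqrt{2}}$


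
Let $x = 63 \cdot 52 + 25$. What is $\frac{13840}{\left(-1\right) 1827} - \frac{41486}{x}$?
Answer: $- \frac{121480762}{6030927} \approx -20.143$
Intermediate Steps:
$x = 3301$ ($x = 3276 + 25 = 3301$)
$\frac{13840}{\left(-1\right) 1827} - \frac{41486}{x} = \frac{13840}{\left(-1\right) 1827} - \frac{41486}{3301} = \frac{13840}{-1827} - \frac{41486}{3301} = 13840 \left(- \frac{1}{1827}\right) - \frac{41486}{3301} = - \frac{13840}{1827} - \frac{41486}{3301} = - \frac{121480762}{6030927}$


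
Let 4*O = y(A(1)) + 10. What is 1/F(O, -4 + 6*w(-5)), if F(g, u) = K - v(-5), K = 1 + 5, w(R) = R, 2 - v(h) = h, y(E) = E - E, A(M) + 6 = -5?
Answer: -1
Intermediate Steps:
A(M) = -11 (A(M) = -6 - 5 = -11)
y(E) = 0
v(h) = 2 - h
O = 5/2 (O = (0 + 10)/4 = (¼)*10 = 5/2 ≈ 2.5000)
K = 6
F(g, u) = -1 (F(g, u) = 6 - (2 - 1*(-5)) = 6 - (2 + 5) = 6 - 1*7 = 6 - 7 = -1)
1/F(O, -4 + 6*w(-5)) = 1/(-1) = -1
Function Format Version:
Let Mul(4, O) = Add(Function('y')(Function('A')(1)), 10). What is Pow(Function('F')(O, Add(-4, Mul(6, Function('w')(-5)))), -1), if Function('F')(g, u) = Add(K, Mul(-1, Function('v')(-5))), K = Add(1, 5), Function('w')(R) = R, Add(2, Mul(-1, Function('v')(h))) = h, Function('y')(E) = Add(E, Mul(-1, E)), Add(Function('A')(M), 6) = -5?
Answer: -1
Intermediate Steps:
Function('A')(M) = -11 (Function('A')(M) = Add(-6, -5) = -11)
Function('y')(E) = 0
Function('v')(h) = Add(2, Mul(-1, h))
O = Rational(5, 2) (O = Mul(Rational(1, 4), Add(0, 10)) = Mul(Rational(1, 4), 10) = Rational(5, 2) ≈ 2.5000)
K = 6
Function('F')(g, u) = -1 (Function('F')(g, u) = Add(6, Mul(-1, Add(2, Mul(-1, -5)))) = Add(6, Mul(-1, Add(2, 5))) = Add(6, Mul(-1, 7)) = Add(6, -7) = -1)
Pow(Function('F')(O, Add(-4, Mul(6, Function('w')(-5)))), -1) = Pow(-1, -1) = -1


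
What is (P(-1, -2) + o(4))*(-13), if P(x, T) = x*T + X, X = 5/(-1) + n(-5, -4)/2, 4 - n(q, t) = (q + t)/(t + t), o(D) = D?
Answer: -507/16 ≈ -31.688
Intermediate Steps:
n(q, t) = 4 - (q + t)/(2*t) (n(q, t) = 4 - (q + t)/(t + t) = 4 - (q + t)/(2*t))
X = -57/16 (X = 5/(-1) + ((1/2)*(-1*(-5) + 7*(-4))/(-4))/2 = 5*(-1) + ((1/2)*(-1/4)*(5 - 28))*(1/2) = -5 + ((1/2)*(-1/4)*(-23))*(1/2) = -5 + (23/8)*(1/2) = -5 + 23/16 = -57/16 ≈ -3.5625)
P(x, T) = -57/16 + T*x (P(x, T) = x*T - 57/16 = T*x - 57/16 = -57/16 + T*x)
(P(-1, -2) + o(4))*(-13) = ((-57/16 - 2*(-1)) + 4)*(-13) = ((-57/16 + 2) + 4)*(-13) = (-25/16 + 4)*(-13) = (39/16)*(-13) = -507/16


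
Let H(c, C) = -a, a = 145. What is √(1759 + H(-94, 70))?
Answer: √1614 ≈ 40.175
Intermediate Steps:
H(c, C) = -145 (H(c, C) = -1*145 = -145)
√(1759 + H(-94, 70)) = √(1759 - 145) = √1614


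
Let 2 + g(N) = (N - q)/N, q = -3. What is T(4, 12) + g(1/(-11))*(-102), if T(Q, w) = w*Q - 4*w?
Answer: 3468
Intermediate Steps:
T(Q, w) = -4*w + Q*w (T(Q, w) = Q*w - 4*w = -4*w + Q*w)
g(N) = -2 + (3 + N)/N (g(N) = -2 + (N - 1*(-3))/N = -2 + (N + 3)/N = -2 + (3 + N)/N)
T(4, 12) + g(1/(-11))*(-102) = 12*(-4 + 4) + ((3 - 1/(-11))/(1/(-11)))*(-102) = 12*0 + ((3 - 1*(-1/11))/(-1/11))*(-102) = 0 - 11*(3 + 1/11)*(-102) = 0 - 11*34/11*(-102) = 0 - 34*(-102) = 0 + 3468 = 3468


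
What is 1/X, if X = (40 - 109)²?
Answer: 1/4761 ≈ 0.00021004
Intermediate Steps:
X = 4761 (X = (-69)² = 4761)
1/X = 1/4761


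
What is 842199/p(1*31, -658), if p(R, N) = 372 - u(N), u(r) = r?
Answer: 842199/1030 ≈ 817.67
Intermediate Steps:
p(R, N) = 372 - N
842199/p(1*31, -658) = 842199/(372 - 1*(-658)) = 842199/(372 + 658) = 842199/1030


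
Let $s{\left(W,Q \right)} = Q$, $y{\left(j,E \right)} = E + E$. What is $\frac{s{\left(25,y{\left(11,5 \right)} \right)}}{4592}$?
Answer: $\frac{5}{2296} \approx 0.0021777$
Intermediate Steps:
$y{\left(j,E \right)} = 2 E$
$\frac{s{\left(25,y{\left(11,5 \right)} \right)}}{4592} = \frac{2 \cdot 5}{4592} = 10 \cdot \frac{1}{4592} = \frac{5}{2296}$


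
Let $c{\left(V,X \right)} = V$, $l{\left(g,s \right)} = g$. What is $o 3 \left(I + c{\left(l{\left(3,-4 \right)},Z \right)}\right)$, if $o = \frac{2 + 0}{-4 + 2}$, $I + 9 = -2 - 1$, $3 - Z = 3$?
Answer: $27$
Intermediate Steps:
$Z = 0$ ($Z = 3 - 3 = 0$)
$I = -12$ ($I = -9 - 3 = -12$)
$o = -1$ ($o = \frac{2}{-2} = 2 \left(- \frac{1}{2}\right) = -1$)
$o 3 \left(I + c{\left(l{\left(3,-4 \right)},Z \right)}\right) = \left(-1\right) 3 \left(-12 + 3\right) = \left(-3\right) \left(-9\right) = 27$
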